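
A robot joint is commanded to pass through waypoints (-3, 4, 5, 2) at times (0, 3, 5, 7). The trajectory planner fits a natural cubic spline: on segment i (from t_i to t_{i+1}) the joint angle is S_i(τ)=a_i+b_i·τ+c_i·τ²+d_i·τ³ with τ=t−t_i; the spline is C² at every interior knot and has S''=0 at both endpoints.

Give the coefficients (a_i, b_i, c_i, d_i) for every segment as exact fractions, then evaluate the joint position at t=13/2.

Δ: Δ0=7/3, Δ1=1/2, Δ2=-3/2
row 1: diag=10, rhs=-11; c'=1/5, d'=-11/10
row 2: denom=8−2·1/5=38/5; d'=(-12−2·-11/10)/(38/5)=-49/38
back: M2=-49/38
back: M1=-11/10−1/5·-49/38=-16/19
M: M0=0, M1=-16/19, M2=-49/38, M3=0
seg 0: a=-3, c=M0/2=0, d=(M1−M0)/(6·3)=-8/171, b=Δ0−h0·(2M0+M1)/6=157/57
seg 1: a=4, c=M1/2=-8/19, d=(M2−M1)/(6·2)=-17/456, b=Δ1−h1·(2M1+M2)/6=85/57
seg 2: a=5, c=M2/2=-49/76, d=(M3−M2)/(6·2)=49/456, b=Δ2−h2·(2M2+M3)/6=-73/114
t_q=13/2 → seg 2, τ=3/2; S=5+-73/114·τ+-49/76·τ²+49/456·τ³=3589/1216

  seg 0: a=-3 b=157/57 c=0 d=-8/171
  seg 1: a=4 b=85/57 c=-8/19 d=-17/456
  seg 2: a=5 b=-73/114 c=-49/76 d=49/456
S(13/2) = 3589/1216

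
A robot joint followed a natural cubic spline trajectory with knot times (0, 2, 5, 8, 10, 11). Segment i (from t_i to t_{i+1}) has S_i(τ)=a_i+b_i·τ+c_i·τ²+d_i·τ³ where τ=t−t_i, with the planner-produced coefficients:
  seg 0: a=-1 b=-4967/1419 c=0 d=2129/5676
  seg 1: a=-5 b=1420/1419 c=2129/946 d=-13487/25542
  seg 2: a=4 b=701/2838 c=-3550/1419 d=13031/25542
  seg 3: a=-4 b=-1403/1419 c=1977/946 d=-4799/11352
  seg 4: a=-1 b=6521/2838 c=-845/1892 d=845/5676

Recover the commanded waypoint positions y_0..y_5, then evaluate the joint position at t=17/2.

y_0=-1 y_1=-5 y_2=4 y_3=-4 y_4=-1 y_5=1
S(17/2) = -121837/30272

y_0 = S_0(0) = a_0 = -1
y_1 = S_1(0) = a_1 = -5
y_2 = S_2(0) = a_2 = 4
y_3 = S_3(0) = a_3 = -4
y_4 = S_4(0) = a_4 = -1
y_5 = S_4(1) = 1
t_q=17/2 is in segment 3 (τ=1/2); S_3(τ)=-121837/30272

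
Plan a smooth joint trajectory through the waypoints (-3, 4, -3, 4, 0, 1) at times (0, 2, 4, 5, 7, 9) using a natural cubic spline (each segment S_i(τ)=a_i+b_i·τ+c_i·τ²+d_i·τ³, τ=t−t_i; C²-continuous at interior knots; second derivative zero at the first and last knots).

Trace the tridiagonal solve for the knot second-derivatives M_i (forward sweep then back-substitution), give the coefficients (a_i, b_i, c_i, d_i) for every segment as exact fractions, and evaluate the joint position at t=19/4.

Δ: Δ0=7/2, Δ1=-7/2, Δ2=7, Δ3=-2, Δ4=1/2
row 1: diag=8, rhs=-42; c'=1/4, d'=-21/4
row 2: denom=6−2·1/4=11/2; d'=(63−2·-21/4)/(11/2)=147/11
row 3: denom=6−1·2/11=64/11; d'=(-54−1·147/11)/(64/11)=-741/64
row 4: denom=8−2·11/32=117/16; d'=(15−2·-741/64)/(117/16)=407/78
back: M4=407/78
back: M3=-741/64−11/32·407/78=-1043/78
back: M2=147/11−2/11·-1043/78=616/39
back: M1=-21/4−1/4·616/39=-1435/156
M: M0=0, M1=-1435/156, M2=616/39, M3=-1043/78, M4=407/78, M5=0
seg 0: a=-3, c=M0/2=0, d=(M1−M0)/(6·2)=-1435/1872, b=Δ0−h0·(2M0+M1)/6=3073/468
seg 1: a=4, c=M1/2=-1435/312, d=(M2−M1)/(6·2)=3899/1872, b=Δ1−h1·(2M1+M2)/6=-308/117
seg 2: a=-3, c=M2/2=308/39, d=(M3−M2)/(6·1)=-175/36, b=Δ2−h2·(2M2+M3)/6=1855/468
seg 3: a=4, c=M3/2=-1043/156, d=(M4−M3)/(6·2)=725/468, b=Δ3−h3·(2M3+M4)/6=1211/234
seg 4: a=0, c=M4/2=407/156, d=(M5−M4)/(6·2)=-407/936, b=Δ4−h4·(2M4+M5)/6=-697/234
t_q=19/4 → seg 2, τ=3/4; S=-3+1855/468·τ+308/39·τ²+-175/36·τ³=23605/9984

  seg 0: a=-3 b=3073/468 c=0 d=-1435/1872
  seg 1: a=4 b=-308/117 c=-1435/312 d=3899/1872
  seg 2: a=-3 b=1855/468 c=308/39 d=-175/36
  seg 3: a=4 b=1211/234 c=-1043/156 d=725/468
  seg 4: a=0 b=-697/234 c=407/156 d=-407/936
S(19/4) = 23605/9984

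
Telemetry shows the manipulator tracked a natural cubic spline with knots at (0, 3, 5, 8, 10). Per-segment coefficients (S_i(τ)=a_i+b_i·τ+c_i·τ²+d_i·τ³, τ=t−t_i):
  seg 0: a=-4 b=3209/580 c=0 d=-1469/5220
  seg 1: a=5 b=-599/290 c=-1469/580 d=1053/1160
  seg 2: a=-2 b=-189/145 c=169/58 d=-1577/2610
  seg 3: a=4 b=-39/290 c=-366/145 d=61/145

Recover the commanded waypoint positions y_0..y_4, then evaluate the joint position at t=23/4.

y_0=-4 y_1=5 y_2=-2 y_3=4 y_4=-3
S(23/4) = -5915/3712

y_0 = S_0(0) = a_0 = -4
y_1 = S_1(0) = a_1 = 5
y_2 = S_2(0) = a_2 = -2
y_3 = S_3(0) = a_3 = 4
y_4 = S_3(2) = -3
t_q=23/4 is in segment 2 (τ=3/4); S_2(τ)=-5915/3712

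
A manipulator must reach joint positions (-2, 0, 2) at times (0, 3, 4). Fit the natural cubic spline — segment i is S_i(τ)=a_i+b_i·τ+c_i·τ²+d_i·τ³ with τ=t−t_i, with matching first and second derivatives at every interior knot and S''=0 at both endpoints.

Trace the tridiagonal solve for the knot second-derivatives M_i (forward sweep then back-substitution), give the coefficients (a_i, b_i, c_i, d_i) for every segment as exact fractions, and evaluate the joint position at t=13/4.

  seg 0: a=-2 b=1/6 c=0 d=1/18
  seg 1: a=0 b=5/3 c=1/2 d=-1/6
S(13/4) = 57/128

Δ: Δ0=2/3, Δ1=2
row 1: diag=8, rhs=8; c'=1/8, d'=1
back: M1=1
M: M0=0, M1=1, M2=0
seg 0: a=-2, c=M0/2=0, d=(M1−M0)/(6·3)=1/18, b=Δ0−h0·(2M0+M1)/6=1/6
seg 1: a=0, c=M1/2=1/2, d=(M2−M1)/(6·1)=-1/6, b=Δ1−h1·(2M1+M2)/6=5/3
t_q=13/4 → seg 1, τ=1/4; S=0+5/3·τ+1/2·τ²+-1/6·τ³=57/128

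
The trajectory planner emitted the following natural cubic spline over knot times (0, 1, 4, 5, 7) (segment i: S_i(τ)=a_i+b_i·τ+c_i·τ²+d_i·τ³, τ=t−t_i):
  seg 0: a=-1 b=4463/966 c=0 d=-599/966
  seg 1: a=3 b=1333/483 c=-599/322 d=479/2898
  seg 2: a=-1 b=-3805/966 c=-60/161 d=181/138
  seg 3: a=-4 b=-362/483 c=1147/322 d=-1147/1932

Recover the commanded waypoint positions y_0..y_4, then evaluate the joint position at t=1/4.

y_0=-1 y_1=3 y_2=-1 y_3=-4 y_4=4
S(1/4) = 2995/20608

y_0 = S_0(0) = a_0 = -1
y_1 = S_1(0) = a_1 = 3
y_2 = S_2(0) = a_2 = -1
y_3 = S_3(0) = a_3 = -4
y_4 = S_3(2) = 4
t_q=1/4 is in segment 0 (τ=1/4); S_0(τ)=2995/20608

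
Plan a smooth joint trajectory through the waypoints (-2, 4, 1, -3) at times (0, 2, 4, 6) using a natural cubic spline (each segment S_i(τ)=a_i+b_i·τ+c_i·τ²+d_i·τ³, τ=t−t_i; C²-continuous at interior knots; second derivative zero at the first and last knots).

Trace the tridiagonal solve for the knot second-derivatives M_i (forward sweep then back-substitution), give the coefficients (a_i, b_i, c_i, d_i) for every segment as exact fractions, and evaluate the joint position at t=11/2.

Δ: Δ0=3, Δ1=-3/2, Δ2=-2
row 1: diag=8, rhs=-27; c'=1/4, d'=-27/8
row 2: denom=8−2·1/4=15/2; d'=(-3−2·-27/8)/(15/2)=1/2
back: M2=1/2
back: M1=-27/8−1/4·1/2=-7/2
M: M0=0, M1=-7/2, M2=1/2, M3=0
seg 0: a=-2, c=M0/2=0, d=(M1−M0)/(6·2)=-7/24, b=Δ0−h0·(2M0+M1)/6=25/6
seg 1: a=4, c=M1/2=-7/4, d=(M2−M1)/(6·2)=1/3, b=Δ1−h1·(2M1+M2)/6=2/3
seg 2: a=1, c=M2/2=1/4, d=(M3−M2)/(6·2)=-1/24, b=Δ2−h2·(2M2+M3)/6=-7/3
t_q=11/2 → seg 2, τ=3/2; S=1+-7/3·τ+1/4·τ²+-1/24·τ³=-133/64

  seg 0: a=-2 b=25/6 c=0 d=-7/24
  seg 1: a=4 b=2/3 c=-7/4 d=1/3
  seg 2: a=1 b=-7/3 c=1/4 d=-1/24
S(11/2) = -133/64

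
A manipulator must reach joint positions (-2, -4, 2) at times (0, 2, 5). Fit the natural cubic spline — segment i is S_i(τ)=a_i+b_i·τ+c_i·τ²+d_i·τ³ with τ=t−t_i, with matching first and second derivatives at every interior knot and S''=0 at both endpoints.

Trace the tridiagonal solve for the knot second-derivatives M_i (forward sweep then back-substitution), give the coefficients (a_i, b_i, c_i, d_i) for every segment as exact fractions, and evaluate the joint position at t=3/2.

Δ: Δ0=-1, Δ1=2
row 1: diag=10, rhs=18; c'=3/10, d'=9/5
back: M1=9/5
M: M0=0, M1=9/5, M2=0
seg 0: a=-2, c=M0/2=0, d=(M1−M0)/(6·2)=3/20, b=Δ0−h0·(2M0+M1)/6=-8/5
seg 1: a=-4, c=M1/2=9/10, d=(M2−M1)/(6·3)=-1/10, b=Δ1−h1·(2M1+M2)/6=1/5
t_q=3/2 → seg 0, τ=3/2; S=-2+-8/5·τ+0·τ²+3/20·τ³=-623/160

  seg 0: a=-2 b=-8/5 c=0 d=3/20
  seg 1: a=-4 b=1/5 c=9/10 d=-1/10
S(3/2) = -623/160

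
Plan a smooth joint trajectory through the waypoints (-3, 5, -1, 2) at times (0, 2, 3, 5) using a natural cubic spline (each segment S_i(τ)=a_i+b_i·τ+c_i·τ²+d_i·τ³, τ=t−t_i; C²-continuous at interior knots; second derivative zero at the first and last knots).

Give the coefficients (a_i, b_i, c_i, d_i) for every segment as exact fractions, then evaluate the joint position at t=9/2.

  seg 0: a=-3 b=55/7 c=0 d=-27/28
  seg 1: a=5 b=-26/7 c=-81/14 d=7/2
  seg 2: a=-1 b=-67/14 c=33/7 d=-11/14
S(9/2) = -25/112

Δ: Δ0=4, Δ1=-6, Δ2=3/2
row 1: diag=6, rhs=-60; c'=1/6, d'=-10
row 2: denom=6−1·1/6=35/6; d'=(45−1·-10)/(35/6)=66/7
back: M2=66/7
back: M1=-10−1/6·66/7=-81/7
M: M0=0, M1=-81/7, M2=66/7, M3=0
seg 0: a=-3, c=M0/2=0, d=(M1−M0)/(6·2)=-27/28, b=Δ0−h0·(2M0+M1)/6=55/7
seg 1: a=5, c=M1/2=-81/14, d=(M2−M1)/(6·1)=7/2, b=Δ1−h1·(2M1+M2)/6=-26/7
seg 2: a=-1, c=M2/2=33/7, d=(M3−M2)/(6·2)=-11/14, b=Δ2−h2·(2M2+M3)/6=-67/14
t_q=9/2 → seg 2, τ=3/2; S=-1+-67/14·τ+33/7·τ²+-11/14·τ³=-25/112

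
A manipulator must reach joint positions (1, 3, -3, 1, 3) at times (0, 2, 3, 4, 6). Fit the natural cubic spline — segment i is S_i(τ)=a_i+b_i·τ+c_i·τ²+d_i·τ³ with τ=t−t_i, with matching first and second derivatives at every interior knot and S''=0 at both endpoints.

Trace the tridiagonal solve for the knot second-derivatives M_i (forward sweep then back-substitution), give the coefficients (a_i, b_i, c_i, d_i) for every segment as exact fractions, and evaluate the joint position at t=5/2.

Δ: Δ0=1, Δ1=-6, Δ2=4, Δ3=1
row 1: diag=6, rhs=-42; c'=1/6, d'=-7
row 2: denom=4−1·1/6=23/6; d'=(60−1·-7)/(23/6)=402/23
row 3: denom=6−1·6/23=132/23; d'=(-18−1·402/23)/(132/23)=-68/11
back: M3=-68/11
back: M2=402/23−6/23·-68/11=210/11
back: M1=-7−1/6·210/11=-112/11
M: M0=0, M1=-112/11, M2=210/11, M3=-68/11, M4=0
seg 0: a=1, c=M0/2=0, d=(M1−M0)/(6·2)=-28/33, b=Δ0−h0·(2M0+M1)/6=145/33
seg 1: a=3, c=M1/2=-56/11, d=(M2−M1)/(6·1)=161/33, b=Δ1−h1·(2M1+M2)/6=-191/33
seg 2: a=-3, c=M2/2=105/11, d=(M3−M2)/(6·1)=-139/33, b=Δ2−h2·(2M2+M3)/6=-4/3
seg 3: a=1, c=M3/2=-34/11, d=(M4−M3)/(6·2)=17/33, b=Δ3−h3·(2M3+M4)/6=169/33
t_q=5/2 → seg 1, τ=1/2; S=3+-191/33·τ+-56/11·τ²+161/33·τ³=-49/88

  seg 0: a=1 b=145/33 c=0 d=-28/33
  seg 1: a=3 b=-191/33 c=-56/11 d=161/33
  seg 2: a=-3 b=-4/3 c=105/11 d=-139/33
  seg 3: a=1 b=169/33 c=-34/11 d=17/33
S(5/2) = -49/88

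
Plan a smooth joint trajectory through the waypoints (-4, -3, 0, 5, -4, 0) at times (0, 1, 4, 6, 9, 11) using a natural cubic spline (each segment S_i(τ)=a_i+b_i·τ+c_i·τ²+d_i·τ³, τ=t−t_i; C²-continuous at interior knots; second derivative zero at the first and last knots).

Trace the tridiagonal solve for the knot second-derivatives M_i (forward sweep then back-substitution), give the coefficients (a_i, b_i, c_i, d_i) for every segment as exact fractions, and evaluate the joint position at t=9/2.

  seg 0: a=-4 b=4647/4094 c=0 d=-553/4094
  seg 1: a=-3 b=1494/2047 c=-1659/4094 d=6083/36846
  seg 2: a=0 b=11283/4094 c=2212/2047 d=-1237/2047
  seg 3: a=5 b=-709/4094 c=-5210/2047 d=19687/36846
  seg 4: a=-4 b=-2084/2047 c=9267/4094 d=-3089/8188
S(9/2) = 25753/16376

Δ: Δ0=1, Δ1=1, Δ2=5/2, Δ3=-3, Δ4=2
row 1: diag=8, rhs=0; c'=3/8, d'=0
row 2: denom=10−3·3/8=71/8; d'=(9−3·0)/(71/8)=72/71
row 3: denom=10−2·16/71=678/71; d'=(-33−2·72/71)/(678/71)=-829/226
row 4: denom=10−3·71/226=2047/226; d'=(30−3·-829/226)/(2047/226)=9267/2047
back: M4=9267/2047
back: M3=-829/226−71/226·9267/2047=-10420/2047
back: M2=72/71−16/71·-10420/2047=4424/2047
back: M1=0−3/8·4424/2047=-1659/2047
M: M0=0, M1=-1659/2047, M2=4424/2047, M3=-10420/2047, M4=9267/2047, M5=0
seg 0: a=-4, c=M0/2=0, d=(M1−M0)/(6·1)=-553/4094, b=Δ0−h0·(2M0+M1)/6=4647/4094
seg 1: a=-3, c=M1/2=-1659/4094, d=(M2−M1)/(6·3)=6083/36846, b=Δ1−h1·(2M1+M2)/6=1494/2047
seg 2: a=0, c=M2/2=2212/2047, d=(M3−M2)/(6·2)=-1237/2047, b=Δ2−h2·(2M2+M3)/6=11283/4094
seg 3: a=5, c=M3/2=-5210/2047, d=(M4−M3)/(6·3)=19687/36846, b=Δ3−h3·(2M3+M4)/6=-709/4094
seg 4: a=-4, c=M4/2=9267/4094, d=(M5−M4)/(6·2)=-3089/8188, b=Δ4−h4·(2M4+M5)/6=-2084/2047
t_q=9/2 → seg 2, τ=1/2; S=0+11283/4094·τ+2212/2047·τ²+-1237/2047·τ³=25753/16376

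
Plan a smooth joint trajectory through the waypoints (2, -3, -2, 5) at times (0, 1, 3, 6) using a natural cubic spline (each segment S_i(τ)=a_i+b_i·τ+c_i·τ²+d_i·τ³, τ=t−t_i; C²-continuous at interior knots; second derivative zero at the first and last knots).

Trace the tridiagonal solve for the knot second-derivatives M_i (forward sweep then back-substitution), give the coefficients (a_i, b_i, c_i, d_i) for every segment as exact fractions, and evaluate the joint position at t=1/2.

  seg 0: a=2 b=-71/12 c=0 d=11/12
  seg 1: a=-3 b=-19/6 c=11/4 d=-11/24
  seg 2: a=-2 b=7/3 c=0 d=0
S(1/2) = -27/32

Δ: Δ0=-5, Δ1=1/2, Δ2=7/3
row 1: diag=6, rhs=33; c'=1/3, d'=11/2
row 2: denom=10−2·1/3=28/3; d'=(11−2·11/2)/(28/3)=0
back: M2=0
back: M1=11/2−1/3·0=11/2
M: M0=0, M1=11/2, M2=0, M3=0
seg 0: a=2, c=M0/2=0, d=(M1−M0)/(6·1)=11/12, b=Δ0−h0·(2M0+M1)/6=-71/12
seg 1: a=-3, c=M1/2=11/4, d=(M2−M1)/(6·2)=-11/24, b=Δ1−h1·(2M1+M2)/6=-19/6
seg 2: a=-2, c=M2/2=0, d=(M3−M2)/(6·3)=0, b=Δ2−h2·(2M2+M3)/6=7/3
t_q=1/2 → seg 0, τ=1/2; S=2+-71/12·τ+0·τ²+11/12·τ³=-27/32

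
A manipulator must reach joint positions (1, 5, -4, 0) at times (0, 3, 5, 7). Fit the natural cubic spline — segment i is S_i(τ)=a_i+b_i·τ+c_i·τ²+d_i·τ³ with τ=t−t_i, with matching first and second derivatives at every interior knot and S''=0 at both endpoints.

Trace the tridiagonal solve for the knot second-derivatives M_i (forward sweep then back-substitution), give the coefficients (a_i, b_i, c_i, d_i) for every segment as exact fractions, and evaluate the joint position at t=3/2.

Δ: Δ0=4/3, Δ1=-9/2, Δ2=2
row 1: diag=10, rhs=-35; c'=1/5, d'=-7/2
row 2: denom=8−2·1/5=38/5; d'=(39−2·-7/2)/(38/5)=115/19
back: M2=115/19
back: M1=-7/2−1/5·115/19=-179/38
M: M0=0, M1=-179/38, M2=115/19, M3=0
seg 0: a=1, c=M0/2=0, d=(M1−M0)/(6·3)=-179/684, b=Δ0−h0·(2M0+M1)/6=841/228
seg 1: a=5, c=M1/2=-179/76, d=(M2−M1)/(6·2)=409/456, b=Δ1−h1·(2M1+M2)/6=-385/114
seg 2: a=-4, c=M2/2=115/38, d=(M3−M2)/(6·2)=-115/228, b=Δ2−h2·(2M2+M3)/6=-116/57
t_q=3/2 → seg 0, τ=3/2; S=1+841/228·τ+0·τ²+-179/684·τ³=3435/608

  seg 0: a=1 b=841/228 c=0 d=-179/684
  seg 1: a=5 b=-385/114 c=-179/76 d=409/456
  seg 2: a=-4 b=-116/57 c=115/38 d=-115/228
S(3/2) = 3435/608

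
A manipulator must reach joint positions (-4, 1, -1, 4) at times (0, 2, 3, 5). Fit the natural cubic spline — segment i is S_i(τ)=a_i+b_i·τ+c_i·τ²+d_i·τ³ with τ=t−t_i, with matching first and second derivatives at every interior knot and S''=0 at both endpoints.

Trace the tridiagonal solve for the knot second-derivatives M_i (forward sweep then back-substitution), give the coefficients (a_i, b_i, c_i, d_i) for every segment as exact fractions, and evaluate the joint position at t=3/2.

  seg 0: a=-4 b=43/10 c=0 d=-9/20
  seg 1: a=1 b=-11/10 c=-27/10 d=9/5
  seg 2: a=-1 b=-11/10 c=27/10 d=-9/20
S(3/2) = 149/160

Δ: Δ0=5/2, Δ1=-2, Δ2=5/2
row 1: diag=6, rhs=-27; c'=1/6, d'=-9/2
row 2: denom=6−1·1/6=35/6; d'=(27−1·-9/2)/(35/6)=27/5
back: M2=27/5
back: M1=-9/2−1/6·27/5=-27/5
M: M0=0, M1=-27/5, M2=27/5, M3=0
seg 0: a=-4, c=M0/2=0, d=(M1−M0)/(6·2)=-9/20, b=Δ0−h0·(2M0+M1)/6=43/10
seg 1: a=1, c=M1/2=-27/10, d=(M2−M1)/(6·1)=9/5, b=Δ1−h1·(2M1+M2)/6=-11/10
seg 2: a=-1, c=M2/2=27/10, d=(M3−M2)/(6·2)=-9/20, b=Δ2−h2·(2M2+M3)/6=-11/10
t_q=3/2 → seg 0, τ=3/2; S=-4+43/10·τ+0·τ²+-9/20·τ³=149/160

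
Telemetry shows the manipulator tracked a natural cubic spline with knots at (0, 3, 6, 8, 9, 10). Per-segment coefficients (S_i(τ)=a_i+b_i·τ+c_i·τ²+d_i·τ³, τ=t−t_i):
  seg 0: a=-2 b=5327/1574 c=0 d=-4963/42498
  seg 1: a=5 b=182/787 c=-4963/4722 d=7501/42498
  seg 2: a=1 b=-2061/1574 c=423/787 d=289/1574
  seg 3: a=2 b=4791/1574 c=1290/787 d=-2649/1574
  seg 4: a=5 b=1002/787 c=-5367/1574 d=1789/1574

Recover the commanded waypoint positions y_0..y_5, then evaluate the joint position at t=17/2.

y_0=-2 y_1=5 y_2=1 y_3=2 y_4=5 y_5=4
S(17/2) = 46859/12592

y_0 = S_0(0) = a_0 = -2
y_1 = S_1(0) = a_1 = 5
y_2 = S_2(0) = a_2 = 1
y_3 = S_3(0) = a_3 = 2
y_4 = S_4(0) = a_4 = 5
y_5 = S_4(1) = 4
t_q=17/2 is in segment 3 (τ=1/2); S_3(τ)=46859/12592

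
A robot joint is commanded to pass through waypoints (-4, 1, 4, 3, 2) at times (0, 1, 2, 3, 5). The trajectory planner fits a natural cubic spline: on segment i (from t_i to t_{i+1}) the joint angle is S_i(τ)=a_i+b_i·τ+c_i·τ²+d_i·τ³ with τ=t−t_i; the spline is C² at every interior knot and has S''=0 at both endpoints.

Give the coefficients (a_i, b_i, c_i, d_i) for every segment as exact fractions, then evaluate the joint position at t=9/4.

  seg 0: a=-4 b=21/4 c=0 d=-1/4
  seg 1: a=1 b=9/2 c=-3/4 d=-3/4
  seg 2: a=4 b=3/4 c=-3 d=5/4
  seg 3: a=3 b=-3/2 c=3/4 d=-1/8
S(9/4) = 1029/256

Δ: Δ0=5, Δ1=3, Δ2=-1, Δ3=-1/2
row 1: diag=4, rhs=-12; c'=1/4, d'=-3
row 2: denom=4−1·1/4=15/4; d'=(-24−1·-3)/(15/4)=-28/5
row 3: denom=6−1·4/15=86/15; d'=(3−1·-28/5)/(86/15)=3/2
back: M3=3/2
back: M2=-28/5−4/15·3/2=-6
back: M1=-3−1/4·-6=-3/2
M: M0=0, M1=-3/2, M2=-6, M3=3/2, M4=0
seg 0: a=-4, c=M0/2=0, d=(M1−M0)/(6·1)=-1/4, b=Δ0−h0·(2M0+M1)/6=21/4
seg 1: a=1, c=M1/2=-3/4, d=(M2−M1)/(6·1)=-3/4, b=Δ1−h1·(2M1+M2)/6=9/2
seg 2: a=4, c=M2/2=-3, d=(M3−M2)/(6·1)=5/4, b=Δ2−h2·(2M2+M3)/6=3/4
seg 3: a=3, c=M3/2=3/4, d=(M4−M3)/(6·2)=-1/8, b=Δ3−h3·(2M3+M4)/6=-3/2
t_q=9/4 → seg 2, τ=1/4; S=4+3/4·τ+-3·τ²+5/4·τ³=1029/256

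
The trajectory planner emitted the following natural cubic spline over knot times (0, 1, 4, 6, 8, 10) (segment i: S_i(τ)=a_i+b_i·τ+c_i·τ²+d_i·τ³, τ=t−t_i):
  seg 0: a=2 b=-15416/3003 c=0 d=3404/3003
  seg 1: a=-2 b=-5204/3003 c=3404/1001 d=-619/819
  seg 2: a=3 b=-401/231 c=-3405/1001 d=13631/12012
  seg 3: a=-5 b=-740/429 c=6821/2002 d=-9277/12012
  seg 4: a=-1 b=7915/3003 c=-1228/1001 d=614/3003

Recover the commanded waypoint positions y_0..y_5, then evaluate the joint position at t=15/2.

y_0 = S_0(0) = a_0 = 2
y_1 = S_1(0) = a_1 = -2
y_2 = S_2(0) = a_2 = 3
y_3 = S_3(0) = a_3 = -5
y_4 = S_4(0) = a_4 = -1
y_5 = S_4(2) = 1
t_q=15/2 is in segment 3 (τ=3/2); S_3(τ)=-6229/2464

y_0=2 y_1=-2 y_2=3 y_3=-5 y_4=-1 y_5=1
S(15/2) = -6229/2464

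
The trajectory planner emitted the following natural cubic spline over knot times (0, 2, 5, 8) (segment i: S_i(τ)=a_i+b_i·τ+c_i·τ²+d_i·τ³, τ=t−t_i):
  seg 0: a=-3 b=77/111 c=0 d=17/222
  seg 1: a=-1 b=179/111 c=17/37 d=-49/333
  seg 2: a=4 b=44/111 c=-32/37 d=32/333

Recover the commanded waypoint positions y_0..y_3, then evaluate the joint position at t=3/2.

y_0=-3 y_1=-1 y_2=4 y_3=0
S(3/2) = -1007/592

y_0 = S_0(0) = a_0 = -3
y_1 = S_1(0) = a_1 = -1
y_2 = S_2(0) = a_2 = 4
y_3 = S_2(3) = 0
t_q=3/2 is in segment 0 (τ=3/2); S_0(τ)=-1007/592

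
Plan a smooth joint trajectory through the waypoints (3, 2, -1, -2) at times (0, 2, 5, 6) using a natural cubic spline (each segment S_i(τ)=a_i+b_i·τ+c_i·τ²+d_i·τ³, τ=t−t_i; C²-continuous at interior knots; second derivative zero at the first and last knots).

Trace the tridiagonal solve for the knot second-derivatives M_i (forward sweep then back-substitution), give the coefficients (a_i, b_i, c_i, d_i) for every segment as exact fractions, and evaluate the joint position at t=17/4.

  seg 0: a=3 b=-55/142 c=0 d=-2/71
  seg 1: a=2 b=-103/142 c=-12/71 d=11/426
  seg 2: a=-1 b=-74/71 c=9/142 d=-3/142
S(17/4) = -1759/9088

Δ: Δ0=-1/2, Δ1=-1, Δ2=-1
row 1: diag=10, rhs=-3; c'=3/10, d'=-3/10
row 2: denom=8−3·3/10=71/10; d'=(0−3·-3/10)/(71/10)=9/71
back: M2=9/71
back: M1=-3/10−3/10·9/71=-24/71
M: M0=0, M1=-24/71, M2=9/71, M3=0
seg 0: a=3, c=M0/2=0, d=(M1−M0)/(6·2)=-2/71, b=Δ0−h0·(2M0+M1)/6=-55/142
seg 1: a=2, c=M1/2=-12/71, d=(M2−M1)/(6·3)=11/426, b=Δ1−h1·(2M1+M2)/6=-103/142
seg 2: a=-1, c=M2/2=9/142, d=(M3−M2)/(6·1)=-3/142, b=Δ2−h2·(2M2+M3)/6=-74/71
t_q=17/4 → seg 1, τ=9/4; S=2+-103/142·τ+-12/71·τ²+11/426·τ³=-1759/9088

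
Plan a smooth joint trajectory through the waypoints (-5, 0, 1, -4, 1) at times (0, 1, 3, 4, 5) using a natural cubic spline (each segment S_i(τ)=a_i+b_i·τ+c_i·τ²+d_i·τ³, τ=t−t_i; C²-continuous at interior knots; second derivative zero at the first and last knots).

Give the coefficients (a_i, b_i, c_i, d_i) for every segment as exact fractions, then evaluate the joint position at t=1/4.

Δ: Δ0=5, Δ1=1/2, Δ2=-5, Δ3=5
row 1: diag=6, rhs=-27; c'=1/3, d'=-9/2
row 2: denom=6−2·1/3=16/3; d'=(-33−2·-9/2)/(16/3)=-9/2
row 3: denom=4−1·3/16=61/16; d'=(60−1·-9/2)/(61/16)=1032/61
back: M3=1032/61
back: M2=-9/2−3/16·1032/61=-468/61
back: M1=-9/2−1/3·-468/61=-237/122
M: M0=0, M1=-237/122, M2=-468/61, M3=1032/61, M4=0
seg 0: a=-5, c=M0/2=0, d=(M1−M0)/(6·1)=-79/244, b=Δ0−h0·(2M0+M1)/6=1299/244
seg 1: a=0, c=M1/2=-237/244, d=(M2−M1)/(6·2)=-233/488, b=Δ1−h1·(2M1+M2)/6=531/122
seg 2: a=1, c=M2/2=-234/61, d=(M3−M2)/(6·1)=250/61, b=Δ2−h2·(2M2+M3)/6=-321/61
seg 3: a=-4, c=M3/2=516/61, d=(M4−M3)/(6·1)=-172/61, b=Δ3−h3·(2M3+M4)/6=-39/61
t_q=1/4 → seg 0, τ=1/4; S=-5+1299/244·τ+0·τ²+-79/244·τ³=-57375/15616

  seg 0: a=-5 b=1299/244 c=0 d=-79/244
  seg 1: a=0 b=531/122 c=-237/244 d=-233/488
  seg 2: a=1 b=-321/61 c=-234/61 d=250/61
  seg 3: a=-4 b=-39/61 c=516/61 d=-172/61
S(1/4) = -57375/15616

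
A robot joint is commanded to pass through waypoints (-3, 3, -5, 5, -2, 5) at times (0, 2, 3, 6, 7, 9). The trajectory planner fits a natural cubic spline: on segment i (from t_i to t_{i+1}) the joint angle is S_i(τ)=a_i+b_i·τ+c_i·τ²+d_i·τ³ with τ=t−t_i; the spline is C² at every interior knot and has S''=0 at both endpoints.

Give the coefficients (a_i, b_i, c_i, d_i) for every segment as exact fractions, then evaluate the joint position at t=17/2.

Δ: Δ0=3, Δ1=-8, Δ2=10/3, Δ3=-7, Δ4=7/2
row 1: diag=6, rhs=-66; c'=1/6, d'=-11
row 2: denom=8−1·1/6=47/6; d'=(68−1·-11)/(47/6)=474/47
row 3: denom=8−3·18/47=322/47; d'=(-62−3·474/47)/(322/47)=-2168/161
row 4: denom=6−1·47/322=1885/322; d'=(63−1·-2168/161)/(1885/322)=1894/145
back: M4=1894/145
back: M3=-2168/161−47/322·1894/145=-2229/145
back: M2=474/47−18/47·-2229/145=2316/145
back: M1=-11−1/6·2316/145=-1981/145
M: M0=0, M1=-1981/145, M2=2316/145, M3=-2229/145, M4=1894/145, M5=0
seg 0: a=-3, c=M0/2=0, d=(M1−M0)/(6·2)=-1981/1740, b=Δ0−h0·(2M0+M1)/6=3286/435
seg 1: a=3, c=M1/2=-1981/290, d=(M2−M1)/(6·1)=4297/870, b=Δ1−h1·(2M1+M2)/6=-2657/435
seg 2: a=-5, c=M2/2=1158/145, d=(M3−M2)/(6·3)=-101/58, b=Δ2−h2·(2M2+M3)/6=-4309/870
seg 3: a=5, c=M3/2=-2229/290, d=(M4−M3)/(6·1)=4123/870, b=Δ3−h3·(2M3+M4)/6=-1763/435
seg 4: a=-2, c=M4/2=947/145, d=(M5−M4)/(6·2)=-947/870, b=Δ4−h4·(2M4+M5)/6=-4531/870
t_q=17/2 → seg 4, τ=3/2; S=-2+-4531/870·τ+947/145·τ²+-947/870·τ³=561/464

  seg 0: a=-3 b=3286/435 c=0 d=-1981/1740
  seg 1: a=3 b=-2657/435 c=-1981/290 d=4297/870
  seg 2: a=-5 b=-4309/870 c=1158/145 d=-101/58
  seg 3: a=5 b=-1763/435 c=-2229/290 d=4123/870
  seg 4: a=-2 b=-4531/870 c=947/145 d=-947/870
S(17/2) = 561/464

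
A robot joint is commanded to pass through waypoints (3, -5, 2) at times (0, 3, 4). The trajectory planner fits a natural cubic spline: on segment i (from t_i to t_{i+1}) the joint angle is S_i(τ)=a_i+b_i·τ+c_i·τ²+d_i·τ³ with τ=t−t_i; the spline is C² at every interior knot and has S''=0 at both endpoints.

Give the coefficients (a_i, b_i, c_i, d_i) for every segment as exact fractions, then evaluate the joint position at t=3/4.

  seg 0: a=3 b=-151/24 c=0 d=29/72
  seg 1: a=-5 b=55/12 c=29/8 d=-29/24
S(3/4) = -793/512

Δ: Δ0=-8/3, Δ1=7
row 1: diag=8, rhs=58; c'=1/8, d'=29/4
back: M1=29/4
M: M0=0, M1=29/4, M2=0
seg 0: a=3, c=M0/2=0, d=(M1−M0)/(6·3)=29/72, b=Δ0−h0·(2M0+M1)/6=-151/24
seg 1: a=-5, c=M1/2=29/8, d=(M2−M1)/(6·1)=-29/24, b=Δ1−h1·(2M1+M2)/6=55/12
t_q=3/4 → seg 0, τ=3/4; S=3+-151/24·τ+0·τ²+29/72·τ³=-793/512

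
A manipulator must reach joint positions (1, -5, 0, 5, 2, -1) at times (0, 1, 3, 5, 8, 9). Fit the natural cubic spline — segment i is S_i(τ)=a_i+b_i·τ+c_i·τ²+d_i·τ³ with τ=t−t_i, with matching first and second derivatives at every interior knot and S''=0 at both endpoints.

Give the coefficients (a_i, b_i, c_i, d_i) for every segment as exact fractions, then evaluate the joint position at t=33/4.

  seg 0: a=1 b=-5515/733 c=0 d=1117/733
  seg 1: a=-5 b=-2164/733 c=3351/733 d=-5411/5864
  seg 2: a=0 b=6247/1466 c=-2829/2932 d=247/5864
  seg 3: a=5 b=665/733 c=-522/733 d=56/2199
  seg 4: a=2 b=-1963/733 c=-354/733 d=118/733
S(33/4) = 30559/23456

Δ: Δ0=-6, Δ1=5/2, Δ2=5/2, Δ3=-1, Δ4=-3
row 1: diag=6, rhs=51; c'=1/3, d'=17/2
row 2: denom=8−2·1/3=22/3; d'=(0−2·17/2)/(22/3)=-51/22
row 3: denom=10−2·3/11=104/11; d'=(-21−2·-51/22)/(104/11)=-45/26
row 4: denom=8−3·33/104=733/104; d'=(-12−3·-45/26)/(733/104)=-708/733
back: M4=-708/733
back: M3=-45/26−33/104·-708/733=-1044/733
back: M2=-51/22−3/11·-1044/733=-2829/1466
back: M1=17/2−1/3·-2829/1466=6702/733
M: M0=0, M1=6702/733, M2=-2829/1466, M3=-1044/733, M4=-708/733, M5=0
seg 0: a=1, c=M0/2=0, d=(M1−M0)/(6·1)=1117/733, b=Δ0−h0·(2M0+M1)/6=-5515/733
seg 1: a=-5, c=M1/2=3351/733, d=(M2−M1)/(6·2)=-5411/5864, b=Δ1−h1·(2M1+M2)/6=-2164/733
seg 2: a=0, c=M2/2=-2829/2932, d=(M3−M2)/(6·2)=247/5864, b=Δ2−h2·(2M2+M3)/6=6247/1466
seg 3: a=5, c=M3/2=-522/733, d=(M4−M3)/(6·3)=56/2199, b=Δ3−h3·(2M3+M4)/6=665/733
seg 4: a=2, c=M4/2=-354/733, d=(M5−M4)/(6·1)=118/733, b=Δ4−h4·(2M4+M5)/6=-1963/733
t_q=33/4 → seg 4, τ=1/4; S=2+-1963/733·τ+-354/733·τ²+118/733·τ³=30559/23456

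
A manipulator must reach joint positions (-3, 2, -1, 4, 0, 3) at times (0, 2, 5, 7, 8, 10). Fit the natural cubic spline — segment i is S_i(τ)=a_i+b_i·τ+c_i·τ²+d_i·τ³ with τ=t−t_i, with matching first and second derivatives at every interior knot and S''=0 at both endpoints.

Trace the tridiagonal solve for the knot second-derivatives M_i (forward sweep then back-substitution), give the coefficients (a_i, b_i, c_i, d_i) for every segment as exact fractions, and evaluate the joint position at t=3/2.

  seg 0: a=-3 b=21827/5890 c=0 d=-3551/11780
  seg 1: a=2 b=521/5890 c=-10653/5890 d=4258/8835
  seg 2: a=-1 b=13247/5890 c=2979/1178 d=-3539/2945
  seg 3: a=4 b=-12109/5890 c=-27573/5890 d=8061/2945
  seg 4: a=0 b=-18889/5890 c=20793/5890 d=-6931/11780
S(3/2) = 145251/94240

Δ: Δ0=5/2, Δ1=-1, Δ2=5/2, Δ3=-4, Δ4=3/2
row 1: diag=10, rhs=-21; c'=3/10, d'=-21/10
row 2: denom=10−3·3/10=91/10; d'=(21−3·-21/10)/(91/10)=3
row 3: denom=6−2·20/91=506/91; d'=(-39−2·3)/(506/91)=-4095/506
row 4: denom=6−1·91/506=2945/506; d'=(33−1·-4095/506)/(2945/506)=20793/2945
back: M4=20793/2945
back: M3=-4095/506−91/506·20793/2945=-27573/2945
back: M2=3−20/91·-27573/2945=2979/589
back: M1=-21/10−3/10·2979/589=-10653/2945
M: M0=0, M1=-10653/2945, M2=2979/589, M3=-27573/2945, M4=20793/2945, M5=0
seg 0: a=-3, c=M0/2=0, d=(M1−M0)/(6·2)=-3551/11780, b=Δ0−h0·(2M0+M1)/6=21827/5890
seg 1: a=2, c=M1/2=-10653/5890, d=(M2−M1)/(6·3)=4258/8835, b=Δ1−h1·(2M1+M2)/6=521/5890
seg 2: a=-1, c=M2/2=2979/1178, d=(M3−M2)/(6·2)=-3539/2945, b=Δ2−h2·(2M2+M3)/6=13247/5890
seg 3: a=4, c=M3/2=-27573/5890, d=(M4−M3)/(6·1)=8061/2945, b=Δ3−h3·(2M3+M4)/6=-12109/5890
seg 4: a=0, c=M4/2=20793/5890, d=(M5−M4)/(6·2)=-6931/11780, b=Δ4−h4·(2M4+M5)/6=-18889/5890
t_q=3/2 → seg 0, τ=3/2; S=-3+21827/5890·τ+0·τ²+-3551/11780·τ³=145251/94240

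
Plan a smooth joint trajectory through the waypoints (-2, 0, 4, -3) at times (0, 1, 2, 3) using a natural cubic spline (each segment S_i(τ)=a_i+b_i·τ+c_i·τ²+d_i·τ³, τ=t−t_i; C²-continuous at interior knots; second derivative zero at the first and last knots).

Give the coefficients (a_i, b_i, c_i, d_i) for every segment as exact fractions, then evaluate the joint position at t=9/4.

Δ: Δ0=2, Δ1=4, Δ2=-7
row 1: diag=4, rhs=12; c'=1/4, d'=3
row 2: denom=4−1·1/4=15/4; d'=(-66−1·3)/(15/4)=-92/5
back: M2=-92/5
back: M1=3−1/4·-92/5=38/5
M: M0=0, M1=38/5, M2=-92/5, M3=0
seg 0: a=-2, c=M0/2=0, d=(M1−M0)/(6·1)=19/15, b=Δ0−h0·(2M0+M1)/6=11/15
seg 1: a=0, c=M1/2=19/5, d=(M2−M1)/(6·1)=-13/3, b=Δ1−h1·(2M1+M2)/6=68/15
seg 2: a=4, c=M2/2=-46/5, d=(M3−M2)/(6·1)=46/15, b=Δ2−h2·(2M2+M3)/6=-13/15
t_q=9/4 → seg 2, τ=1/4; S=4+-13/15·τ+-46/5·τ²+46/15·τ³=521/160

  seg 0: a=-2 b=11/15 c=0 d=19/15
  seg 1: a=0 b=68/15 c=19/5 d=-13/3
  seg 2: a=4 b=-13/15 c=-46/5 d=46/15
S(9/4) = 521/160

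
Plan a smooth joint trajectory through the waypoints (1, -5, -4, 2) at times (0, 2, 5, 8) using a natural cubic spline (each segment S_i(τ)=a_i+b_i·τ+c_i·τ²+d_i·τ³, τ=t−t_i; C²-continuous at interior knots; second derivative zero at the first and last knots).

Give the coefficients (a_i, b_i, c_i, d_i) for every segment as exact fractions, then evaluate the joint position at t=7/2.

  seg 0: a=1 b=-403/111 c=0 d=35/222
  seg 1: a=-5 b=-193/111 c=35/37 d=-85/999
  seg 2: a=-4 b=182/111 c=20/111 d=-20/999
S(7/2) = -1707/296

Δ: Δ0=-3, Δ1=1/3, Δ2=2
row 1: diag=10, rhs=20; c'=3/10, d'=2
row 2: denom=12−3·3/10=111/10; d'=(10−3·2)/(111/10)=40/111
back: M2=40/111
back: M1=2−3/10·40/111=70/37
M: M0=0, M1=70/37, M2=40/111, M3=0
seg 0: a=1, c=M0/2=0, d=(M1−M0)/(6·2)=35/222, b=Δ0−h0·(2M0+M1)/6=-403/111
seg 1: a=-5, c=M1/2=35/37, d=(M2−M1)/(6·3)=-85/999, b=Δ1−h1·(2M1+M2)/6=-193/111
seg 2: a=-4, c=M2/2=20/111, d=(M3−M2)/(6·3)=-20/999, b=Δ2−h2·(2M2+M3)/6=182/111
t_q=7/2 → seg 1, τ=3/2; S=-5+-193/111·τ+35/37·τ²+-85/999·τ³=-1707/296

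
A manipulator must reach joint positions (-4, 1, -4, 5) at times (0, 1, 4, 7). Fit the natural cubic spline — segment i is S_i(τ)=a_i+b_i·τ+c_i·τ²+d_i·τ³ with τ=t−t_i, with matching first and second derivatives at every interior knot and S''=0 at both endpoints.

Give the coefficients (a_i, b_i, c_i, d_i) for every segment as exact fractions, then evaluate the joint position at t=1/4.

  seg 0: a=-4 b=529/87 c=0 d=-94/87
  seg 1: a=1 b=247/87 c=-94/29 d=454/783
  seg 2: a=-4 b=-83/87 c=172/87 d=-172/783
S(1/4) = -2317/928

Δ: Δ0=5, Δ1=-5/3, Δ2=3
row 1: diag=8, rhs=-40; c'=3/8, d'=-5
row 2: denom=12−3·3/8=87/8; d'=(28−3·-5)/(87/8)=344/87
back: M2=344/87
back: M1=-5−3/8·344/87=-188/29
M: M0=0, M1=-188/29, M2=344/87, M3=0
seg 0: a=-4, c=M0/2=0, d=(M1−M0)/(6·1)=-94/87, b=Δ0−h0·(2M0+M1)/6=529/87
seg 1: a=1, c=M1/2=-94/29, d=(M2−M1)/(6·3)=454/783, b=Δ1−h1·(2M1+M2)/6=247/87
seg 2: a=-4, c=M2/2=172/87, d=(M3−M2)/(6·3)=-172/783, b=Δ2−h2·(2M2+M3)/6=-83/87
t_q=1/4 → seg 0, τ=1/4; S=-4+529/87·τ+0·τ²+-94/87·τ³=-2317/928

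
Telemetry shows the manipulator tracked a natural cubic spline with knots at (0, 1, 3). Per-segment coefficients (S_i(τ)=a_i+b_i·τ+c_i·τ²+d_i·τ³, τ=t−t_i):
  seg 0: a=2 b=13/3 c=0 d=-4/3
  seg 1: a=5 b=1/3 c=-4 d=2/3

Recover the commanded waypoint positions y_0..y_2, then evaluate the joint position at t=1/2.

y_0=2 y_1=5 y_2=-5
S(1/2) = 4

y_0 = S_0(0) = a_0 = 2
y_1 = S_1(0) = a_1 = 5
y_2 = S_1(2) = -5
t_q=1/2 is in segment 0 (τ=1/2); S_0(τ)=4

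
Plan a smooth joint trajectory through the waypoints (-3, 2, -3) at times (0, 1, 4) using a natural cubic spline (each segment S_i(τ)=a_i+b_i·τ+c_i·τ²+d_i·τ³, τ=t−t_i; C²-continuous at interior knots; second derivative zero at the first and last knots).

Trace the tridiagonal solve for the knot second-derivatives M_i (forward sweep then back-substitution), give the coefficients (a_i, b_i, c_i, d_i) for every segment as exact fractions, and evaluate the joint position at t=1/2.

  seg 0: a=-3 b=35/6 c=0 d=-5/6
  seg 1: a=2 b=10/3 c=-5/2 d=5/18
S(1/2) = -3/16

Δ: Δ0=5, Δ1=-5/3
row 1: diag=8, rhs=-40; c'=3/8, d'=-5
back: M1=-5
M: M0=0, M1=-5, M2=0
seg 0: a=-3, c=M0/2=0, d=(M1−M0)/(6·1)=-5/6, b=Δ0−h0·(2M0+M1)/6=35/6
seg 1: a=2, c=M1/2=-5/2, d=(M2−M1)/(6·3)=5/18, b=Δ1−h1·(2M1+M2)/6=10/3
t_q=1/2 → seg 0, τ=1/2; S=-3+35/6·τ+0·τ²+-5/6·τ³=-3/16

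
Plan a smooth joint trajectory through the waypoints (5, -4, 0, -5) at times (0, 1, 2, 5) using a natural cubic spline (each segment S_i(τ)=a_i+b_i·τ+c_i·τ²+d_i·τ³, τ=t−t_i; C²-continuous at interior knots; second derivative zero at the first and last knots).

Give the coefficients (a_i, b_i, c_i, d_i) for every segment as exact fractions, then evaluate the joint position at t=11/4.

Δ: Δ0=-9, Δ1=4, Δ2=-5/3
row 1: diag=4, rhs=78; c'=1/4, d'=39/2
row 2: denom=8−1·1/4=31/4; d'=(-34−1·39/2)/(31/4)=-214/31
back: M2=-214/31
back: M1=39/2−1/4·-214/31=658/31
M: M0=0, M1=658/31, M2=-214/31, M3=0
seg 0: a=5, c=M0/2=0, d=(M1−M0)/(6·1)=329/93, b=Δ0−h0·(2M0+M1)/6=-1166/93
seg 1: a=-4, c=M1/2=329/31, d=(M2−M1)/(6·1)=-436/93, b=Δ1−h1·(2M1+M2)/6=-179/93
seg 2: a=0, c=M2/2=-107/31, d=(M3−M2)/(6·3)=107/279, b=Δ2−h2·(2M2+M3)/6=487/93
t_q=11/4 → seg 2, τ=3/4; S=0+487/93·τ+-107/31·τ²+107/279·τ³=4261/1984

  seg 0: a=5 b=-1166/93 c=0 d=329/93
  seg 1: a=-4 b=-179/93 c=329/31 d=-436/93
  seg 2: a=0 b=487/93 c=-107/31 d=107/279
S(11/4) = 4261/1984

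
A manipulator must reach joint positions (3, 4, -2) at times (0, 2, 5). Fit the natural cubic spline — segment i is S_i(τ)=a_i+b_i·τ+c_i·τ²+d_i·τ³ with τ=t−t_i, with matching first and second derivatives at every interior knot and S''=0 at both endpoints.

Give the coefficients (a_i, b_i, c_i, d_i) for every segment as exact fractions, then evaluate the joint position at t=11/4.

Δ: Δ0=1/2, Δ1=-2
row 1: diag=10, rhs=-15; c'=3/10, d'=-3/2
back: M1=-3/2
M: M0=0, M1=-3/2, M2=0
seg 0: a=3, c=M0/2=0, d=(M1−M0)/(6·2)=-1/8, b=Δ0−h0·(2M0+M1)/6=1
seg 1: a=4, c=M1/2=-3/4, d=(M2−M1)/(6·3)=1/12, b=Δ1−h1·(2M1+M2)/6=-1/2
t_q=11/4 → seg 1, τ=3/4; S=4+-1/2·τ+-3/4·τ²+1/12·τ³=829/256

  seg 0: a=3 b=1 c=0 d=-1/8
  seg 1: a=4 b=-1/2 c=-3/4 d=1/12
S(11/4) = 829/256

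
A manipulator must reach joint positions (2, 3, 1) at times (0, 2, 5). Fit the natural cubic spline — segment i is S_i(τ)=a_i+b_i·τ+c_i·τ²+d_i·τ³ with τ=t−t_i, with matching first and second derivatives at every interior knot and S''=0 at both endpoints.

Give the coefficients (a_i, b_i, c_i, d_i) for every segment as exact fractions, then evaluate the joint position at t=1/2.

Δ: Δ0=1/2, Δ1=-2/3
row 1: diag=10, rhs=-7; c'=3/10, d'=-7/10
back: M1=-7/10
M: M0=0, M1=-7/10, M2=0
seg 0: a=2, c=M0/2=0, d=(M1−M0)/(6·2)=-7/120, b=Δ0−h0·(2M0+M1)/6=11/15
seg 1: a=3, c=M1/2=-7/20, d=(M2−M1)/(6·3)=7/180, b=Δ1−h1·(2M1+M2)/6=1/30
t_q=1/2 → seg 0, τ=1/2; S=2+11/15·τ+0·τ²+-7/120·τ³=151/64

  seg 0: a=2 b=11/15 c=0 d=-7/120
  seg 1: a=3 b=1/30 c=-7/20 d=7/180
S(1/2) = 151/64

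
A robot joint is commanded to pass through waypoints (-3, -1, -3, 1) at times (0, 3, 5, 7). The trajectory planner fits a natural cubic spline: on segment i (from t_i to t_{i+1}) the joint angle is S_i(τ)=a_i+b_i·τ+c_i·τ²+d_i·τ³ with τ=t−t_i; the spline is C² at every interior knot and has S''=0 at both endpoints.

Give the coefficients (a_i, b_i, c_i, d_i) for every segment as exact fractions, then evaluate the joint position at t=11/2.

Δ: Δ0=2/3, Δ1=-1, Δ2=2
row 1: diag=10, rhs=-10; c'=1/5, d'=-1
row 2: denom=8−2·1/5=38/5; d'=(18−2·-1)/(38/5)=50/19
back: M2=50/19
back: M1=-1−1/5·50/19=-29/19
M: M0=0, M1=-29/19, M2=50/19, M3=0
seg 0: a=-3, c=M0/2=0, d=(M1−M0)/(6·3)=-29/342, b=Δ0−h0·(2M0+M1)/6=163/114
seg 1: a=-1, c=M1/2=-29/38, d=(M2−M1)/(6·2)=79/228, b=Δ1−h1·(2M1+M2)/6=-49/57
seg 2: a=-3, c=M2/2=25/19, d=(M3−M2)/(6·2)=-25/114, b=Δ2−h2·(2M2+M3)/6=14/57
t_q=11/2 → seg 2, τ=1/2; S=-3+14/57·τ+25/19·τ²+-25/114·τ³=-783/304

  seg 0: a=-3 b=163/114 c=0 d=-29/342
  seg 1: a=-1 b=-49/57 c=-29/38 d=79/228
  seg 2: a=-3 b=14/57 c=25/19 d=-25/114
S(11/2) = -783/304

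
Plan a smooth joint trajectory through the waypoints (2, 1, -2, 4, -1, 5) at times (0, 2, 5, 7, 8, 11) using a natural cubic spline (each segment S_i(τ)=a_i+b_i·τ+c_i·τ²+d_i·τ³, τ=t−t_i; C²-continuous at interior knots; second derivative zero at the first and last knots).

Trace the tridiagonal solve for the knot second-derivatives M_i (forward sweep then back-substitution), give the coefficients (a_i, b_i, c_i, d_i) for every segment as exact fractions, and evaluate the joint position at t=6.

  seg 0: a=2 b=293/2638 c=0 d=-403/2638
  seg 1: a=1 b=-4543/2638 c=-1209/1319 d=3053/7914
  seg 2: a=-2 b=4213/1319 c=6741/2638 d=-6997/5276
  seg 3: a=4 b=-3296/1319 c=-7125/1319 d=3826/1319
  seg 4: a=-1 b=-6068/1319 c=4353/1319 d=-1451/3957
S(6) = 12785/5276

Δ: Δ0=-1/2, Δ1=-1, Δ2=3, Δ3=-5, Δ4=2
row 1: diag=10, rhs=-3; c'=3/10, d'=-3/10
row 2: denom=10−3·3/10=91/10; d'=(24−3·-3/10)/(91/10)=249/91
row 3: denom=6−2·20/91=506/91; d'=(-48−2·249/91)/(506/91)=-2433/253
row 4: denom=8−1·91/506=3957/506; d'=(42−1·-2433/253)/(3957/506)=8706/1319
back: M4=8706/1319
back: M3=-2433/253−91/506·8706/1319=-14250/1319
back: M2=249/91−20/91·-14250/1319=6741/1319
back: M1=-3/10−3/10·6741/1319=-2418/1319
M: M0=0, M1=-2418/1319, M2=6741/1319, M3=-14250/1319, M4=8706/1319, M5=0
seg 0: a=2, c=M0/2=0, d=(M1−M0)/(6·2)=-403/2638, b=Δ0−h0·(2M0+M1)/6=293/2638
seg 1: a=1, c=M1/2=-1209/1319, d=(M2−M1)/(6·3)=3053/7914, b=Δ1−h1·(2M1+M2)/6=-4543/2638
seg 2: a=-2, c=M2/2=6741/2638, d=(M3−M2)/(6·2)=-6997/5276, b=Δ2−h2·(2M2+M3)/6=4213/1319
seg 3: a=4, c=M3/2=-7125/1319, d=(M4−M3)/(6·1)=3826/1319, b=Δ3−h3·(2M3+M4)/6=-3296/1319
seg 4: a=-1, c=M4/2=4353/1319, d=(M5−M4)/(6·3)=-1451/3957, b=Δ4−h4·(2M4+M5)/6=-6068/1319
t_q=6 → seg 2, τ=1; S=-2+4213/1319·τ+6741/2638·τ²+-6997/5276·τ³=12785/5276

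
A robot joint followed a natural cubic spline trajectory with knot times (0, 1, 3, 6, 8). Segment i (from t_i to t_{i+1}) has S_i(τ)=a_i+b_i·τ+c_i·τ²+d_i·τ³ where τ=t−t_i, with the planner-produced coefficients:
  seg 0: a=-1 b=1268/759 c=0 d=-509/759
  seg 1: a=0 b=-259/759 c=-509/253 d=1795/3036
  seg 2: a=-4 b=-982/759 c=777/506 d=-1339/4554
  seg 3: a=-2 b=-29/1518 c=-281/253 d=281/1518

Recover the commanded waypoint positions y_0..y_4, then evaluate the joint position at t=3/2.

y_0=-1 y_1=0 y_2=-4 y_3=-2 y_4=-5
S(3/2) = -4855/8096

y_0 = S_0(0) = a_0 = -1
y_1 = S_1(0) = a_1 = 0
y_2 = S_2(0) = a_2 = -4
y_3 = S_3(0) = a_3 = -2
y_4 = S_3(2) = -5
t_q=3/2 is in segment 1 (τ=1/2); S_1(τ)=-4855/8096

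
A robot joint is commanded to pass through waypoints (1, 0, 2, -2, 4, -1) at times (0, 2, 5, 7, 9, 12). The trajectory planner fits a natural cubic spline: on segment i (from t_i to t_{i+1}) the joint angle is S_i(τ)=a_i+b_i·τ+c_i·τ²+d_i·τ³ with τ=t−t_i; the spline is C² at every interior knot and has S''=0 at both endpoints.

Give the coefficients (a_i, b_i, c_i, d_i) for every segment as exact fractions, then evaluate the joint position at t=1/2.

Δ: Δ0=-1/2, Δ1=2/3, Δ2=-2, Δ3=3, Δ4=-5/3
row 1: diag=10, rhs=7; c'=3/10, d'=7/10
row 2: denom=10−3·3/10=91/10; d'=(-16−3·7/10)/(91/10)=-181/91
row 3: denom=8−2·20/91=688/91; d'=(30−2·-181/91)/(688/91)=773/172
row 4: denom=10−2·91/344=1629/172; d'=(-28−2·773/172)/(1629/172)=-6362/1629
back: M4=-6362/1629
back: M3=773/172−91/344·-6362/1629=9004/1629
back: M2=-181/91−20/91·9004/1629=-5219/1629
back: M1=7/10−3/10·-5219/1629=902/543
M: M0=0, M1=902/543, M2=-5219/1629, M3=9004/1629, M4=-6362/1629, M5=0
seg 0: a=1, c=M0/2=0, d=(M1−M0)/(6·2)=451/3258, b=Δ0−h0·(2M0+M1)/6=-3433/3258
seg 1: a=0, c=M1/2=451/543, d=(M2−M1)/(6·3)=-7925/29322, b=Δ1−h1·(2M1+M2)/6=1979/3258
seg 2: a=2, c=M2/2=-5219/3258, d=(M3−M2)/(6·2)=4741/6516, b=Δ2−h2·(2M2+M3)/6=-2780/1629
seg 3: a=-2, c=M3/2=4502/1629, d=(M4−M3)/(6·2)=-2561/3258, b=Δ3−h3·(2M3+M4)/6=335/543
seg 4: a=4, c=M4/2=-3181/1629, d=(M5−M4)/(6·3)=3181/14661, b=Δ4−h4·(2M4+M5)/6=3647/1629
t_q=1/2 → seg 0, τ=1/2; S=1+-3433/3258·τ+0·τ²+451/3258·τ³=4261/8688

  seg 0: a=1 b=-3433/3258 c=0 d=451/3258
  seg 1: a=0 b=1979/3258 c=451/543 d=-7925/29322
  seg 2: a=2 b=-2780/1629 c=-5219/3258 d=4741/6516
  seg 3: a=-2 b=335/543 c=4502/1629 d=-2561/3258
  seg 4: a=4 b=3647/1629 c=-3181/1629 d=3181/14661
S(1/2) = 4261/8688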